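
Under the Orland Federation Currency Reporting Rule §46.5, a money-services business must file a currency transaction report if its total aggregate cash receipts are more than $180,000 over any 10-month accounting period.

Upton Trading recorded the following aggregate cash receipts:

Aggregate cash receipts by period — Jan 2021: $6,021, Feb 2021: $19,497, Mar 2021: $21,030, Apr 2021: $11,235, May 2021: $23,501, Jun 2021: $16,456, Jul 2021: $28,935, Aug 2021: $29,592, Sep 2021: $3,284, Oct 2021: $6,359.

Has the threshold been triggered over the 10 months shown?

No

Total aggregate cash receipts: $6,021 + $19,497 + $21,030 + $11,235 + $23,501 + $16,456 + $28,935 + $29,592 + $3,284 + $6,359 = $165,910.
$165,910 ≤ $180,000, so the threshold is not exceeded.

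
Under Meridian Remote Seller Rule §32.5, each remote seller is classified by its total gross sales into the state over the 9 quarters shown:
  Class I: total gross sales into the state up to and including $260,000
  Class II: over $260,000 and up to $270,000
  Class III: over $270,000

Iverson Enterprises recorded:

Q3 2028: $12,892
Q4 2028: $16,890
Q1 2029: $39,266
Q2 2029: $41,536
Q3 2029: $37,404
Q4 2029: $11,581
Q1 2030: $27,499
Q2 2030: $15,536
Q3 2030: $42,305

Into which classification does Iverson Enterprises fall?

Class I

Total gross sales into the state: $12,892 + $16,890 + $39,266 + $41,536 + $37,404 + $11,581 + $27,499 + $15,536 + $42,305 = $244,909.
$244,909 ≤ $260,000, so Class I applies.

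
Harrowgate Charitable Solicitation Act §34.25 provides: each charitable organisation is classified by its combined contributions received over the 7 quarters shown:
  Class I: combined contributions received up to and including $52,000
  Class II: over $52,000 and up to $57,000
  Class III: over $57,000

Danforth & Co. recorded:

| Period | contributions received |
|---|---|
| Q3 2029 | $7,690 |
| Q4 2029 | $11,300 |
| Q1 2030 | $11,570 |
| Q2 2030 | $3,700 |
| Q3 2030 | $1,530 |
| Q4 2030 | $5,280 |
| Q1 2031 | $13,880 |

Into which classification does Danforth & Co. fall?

Class II

Combined contributions received: $7,690 + $11,300 + $11,570 + $3,700 + $1,530 + $5,280 + $13,880 = $54,950.
$52,000 < $54,950 ≤ $57,000, so Class II applies.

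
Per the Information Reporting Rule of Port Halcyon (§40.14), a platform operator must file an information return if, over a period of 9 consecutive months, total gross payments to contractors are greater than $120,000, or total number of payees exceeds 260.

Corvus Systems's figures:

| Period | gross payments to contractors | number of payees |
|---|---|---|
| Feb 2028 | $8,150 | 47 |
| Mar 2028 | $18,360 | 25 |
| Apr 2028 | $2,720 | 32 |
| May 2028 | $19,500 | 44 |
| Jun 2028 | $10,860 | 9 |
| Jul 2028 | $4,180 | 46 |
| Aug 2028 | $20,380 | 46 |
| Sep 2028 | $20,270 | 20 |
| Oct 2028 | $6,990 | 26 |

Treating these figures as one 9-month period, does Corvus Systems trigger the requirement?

Total gross payments to contractors: $8,150 + $18,360 + $2,720 + $19,500 + $10,860 + $4,180 + $20,380 + $20,270 + $6,990 = $111,410 (≤ $120,000).
Total number of payees: 47 + 25 + 32 + 44 + 9 + 46 + 46 + 20 + 26 = 295 (> 260).
The test is 'or': at least one threshold is exceeded.

Yes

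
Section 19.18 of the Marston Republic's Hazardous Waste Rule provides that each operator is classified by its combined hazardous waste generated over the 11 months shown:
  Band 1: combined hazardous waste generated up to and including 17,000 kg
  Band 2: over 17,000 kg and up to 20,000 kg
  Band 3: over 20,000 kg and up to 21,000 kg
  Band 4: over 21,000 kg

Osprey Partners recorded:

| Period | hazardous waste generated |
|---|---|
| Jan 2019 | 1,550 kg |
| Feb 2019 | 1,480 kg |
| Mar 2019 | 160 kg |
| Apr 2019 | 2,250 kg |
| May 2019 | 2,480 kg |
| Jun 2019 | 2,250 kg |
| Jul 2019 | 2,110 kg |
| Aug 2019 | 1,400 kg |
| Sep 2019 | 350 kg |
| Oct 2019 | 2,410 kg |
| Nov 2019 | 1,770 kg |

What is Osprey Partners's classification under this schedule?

Combined hazardous waste generated: 1,550 kg + 1,480 kg + 160 kg + 2,250 kg + 2,480 kg + 2,250 kg + 2,110 kg + 1,400 kg + 350 kg + 2,410 kg + 1,770 kg = 18,210 kg.
17,000 kg < 18,210 kg ≤ 20,000 kg, so Band 2 applies.

Band 2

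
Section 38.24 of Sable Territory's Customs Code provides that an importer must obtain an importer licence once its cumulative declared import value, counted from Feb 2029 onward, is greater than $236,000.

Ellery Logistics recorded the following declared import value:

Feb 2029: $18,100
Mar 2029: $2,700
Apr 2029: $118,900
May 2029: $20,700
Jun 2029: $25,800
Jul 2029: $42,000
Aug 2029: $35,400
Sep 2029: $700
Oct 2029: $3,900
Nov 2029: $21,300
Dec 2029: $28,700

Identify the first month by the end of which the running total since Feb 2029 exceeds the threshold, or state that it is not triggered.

Aug 2029

Through Feb 2029: $18,100
Through Mar 2029: $20,800
Through Apr 2029: $139,700
Through May 2029: $160,400
Through Jun 2029: $186,200
Through Jul 2029: $228,200
Through Aug 2029: $263,600 ← exceeds threshold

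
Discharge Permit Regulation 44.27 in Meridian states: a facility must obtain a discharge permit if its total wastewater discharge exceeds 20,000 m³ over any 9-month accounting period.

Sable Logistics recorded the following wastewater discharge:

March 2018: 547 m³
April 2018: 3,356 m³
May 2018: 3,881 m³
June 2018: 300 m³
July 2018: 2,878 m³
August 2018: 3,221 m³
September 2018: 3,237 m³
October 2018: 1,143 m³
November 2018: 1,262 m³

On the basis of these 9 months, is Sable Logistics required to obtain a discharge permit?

Total wastewater discharge: 547 m³ + 3,356 m³ + 3,881 m³ + 300 m³ + 2,878 m³ + 3,221 m³ + 3,237 m³ + 1,143 m³ + 1,262 m³ = 19,825 m³.
19,825 m³ ≤ 20,000 m³, so the threshold is not exceeded.

No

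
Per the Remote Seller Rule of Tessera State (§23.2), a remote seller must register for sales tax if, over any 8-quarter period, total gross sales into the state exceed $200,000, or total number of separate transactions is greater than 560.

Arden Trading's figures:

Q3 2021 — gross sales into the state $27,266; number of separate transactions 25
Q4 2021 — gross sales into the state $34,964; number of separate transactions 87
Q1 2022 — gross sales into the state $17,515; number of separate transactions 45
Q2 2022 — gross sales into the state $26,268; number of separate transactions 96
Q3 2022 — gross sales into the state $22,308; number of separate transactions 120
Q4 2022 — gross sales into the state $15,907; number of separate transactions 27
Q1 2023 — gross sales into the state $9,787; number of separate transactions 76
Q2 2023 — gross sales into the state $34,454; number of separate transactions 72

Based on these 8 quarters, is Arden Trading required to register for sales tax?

Total gross sales into the state: $27,266 + $34,964 + $17,515 + $26,268 + $22,308 + $15,907 + $9,787 + $34,454 = $188,469 (≤ $200,000).
Total number of separate transactions: 25 + 87 + 45 + 96 + 120 + 27 + 76 + 72 = 548 (≤ 560).
The test is 'or': neither threshold is exceeded.

No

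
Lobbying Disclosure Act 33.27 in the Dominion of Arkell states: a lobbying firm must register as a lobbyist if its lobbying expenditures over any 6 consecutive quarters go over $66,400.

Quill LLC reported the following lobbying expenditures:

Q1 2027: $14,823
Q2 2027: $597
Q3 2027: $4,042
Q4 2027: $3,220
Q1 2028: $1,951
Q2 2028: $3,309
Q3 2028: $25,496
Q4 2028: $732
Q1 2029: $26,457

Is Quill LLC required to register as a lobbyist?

No

Q1 2027–Q2 2028: $14,823 + $597 + $4,042 + $3,220 + $1,951 + $3,309 = $27,942 (under)
Q2 2027–Q3 2028: $597 + $4,042 + $3,220 + $1,951 + $3,309 + $25,496 = $38,615 (under)
Q3 2027–Q4 2028: $4,042 + $3,220 + $1,951 + $3,309 + $25,496 + $732 = $38,750 (under)
Q4 2027–Q1 2029: $3,220 + $1,951 + $3,309 + $25,496 + $732 + $26,457 = $61,165 (under)
No window exceeds $66,400.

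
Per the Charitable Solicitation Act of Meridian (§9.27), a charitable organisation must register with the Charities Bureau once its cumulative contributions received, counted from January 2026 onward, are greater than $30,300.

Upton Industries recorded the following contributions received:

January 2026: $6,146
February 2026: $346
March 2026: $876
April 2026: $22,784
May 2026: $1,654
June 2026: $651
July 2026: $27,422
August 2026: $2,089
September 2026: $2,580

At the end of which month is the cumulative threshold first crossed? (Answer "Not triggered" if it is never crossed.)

Through January 2026: $6,146
Through February 2026: $6,492
Through March 2026: $7,368
Through April 2026: $30,152
Through May 2026: $31,806 ← exceeds threshold

May 2026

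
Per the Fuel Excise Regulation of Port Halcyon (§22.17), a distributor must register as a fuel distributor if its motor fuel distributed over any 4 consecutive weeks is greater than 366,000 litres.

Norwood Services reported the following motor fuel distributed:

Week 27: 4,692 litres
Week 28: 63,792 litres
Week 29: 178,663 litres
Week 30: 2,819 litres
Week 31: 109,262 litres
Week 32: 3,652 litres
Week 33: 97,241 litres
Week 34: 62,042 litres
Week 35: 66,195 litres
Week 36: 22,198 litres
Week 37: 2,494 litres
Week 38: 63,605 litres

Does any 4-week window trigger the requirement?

Week 27–Week 30: 4,692 litres + 63,792 litres + 178,663 litres + 2,819 litres = 249,966 litres (under)
Week 28–Week 31: 63,792 litres + 178,663 litres + 2,819 litres + 109,262 litres = 354,536 litres (under)
Week 29–Week 32: 178,663 litres + 2,819 litres + 109,262 litres + 3,652 litres = 294,396 litres (under)
Week 30–Week 33: 2,819 litres + 109,262 litres + 3,652 litres + 97,241 litres = 212,974 litres (under)
Week 31–Week 34: 109,262 litres + 3,652 litres + 97,241 litres + 62,042 litres = 272,197 litres (under)
Week 32–Week 35: 3,652 litres + 97,241 litres + 62,042 litres + 66,195 litres = 229,130 litres (under)
Week 33–Week 36: 97,241 litres + 62,042 litres + 66,195 litres + 22,198 litres = 247,676 litres (under)
Week 34–Week 37: 62,042 litres + 66,195 litres + 22,198 litres + 2,494 litres = 152,929 litres (under)
Week 35–Week 38: 66,195 litres + 22,198 litres + 2,494 litres + 63,605 litres = 154,492 litres (under)
No window exceeds 366,000 litres.

No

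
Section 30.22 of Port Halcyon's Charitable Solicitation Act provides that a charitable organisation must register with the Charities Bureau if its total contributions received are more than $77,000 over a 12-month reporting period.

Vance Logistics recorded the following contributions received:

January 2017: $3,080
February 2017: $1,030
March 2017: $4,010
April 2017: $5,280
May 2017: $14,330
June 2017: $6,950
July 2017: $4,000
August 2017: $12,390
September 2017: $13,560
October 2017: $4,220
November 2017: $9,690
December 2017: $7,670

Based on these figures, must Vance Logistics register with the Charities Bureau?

Total contributions received: $3,080 + $1,030 + $4,010 + $5,280 + $14,330 + $6,950 + $4,000 + $12,390 + $13,560 + $4,220 + $9,690 + $7,670 = $86,210.
$86,210 > $77,000, so the threshold is exceeded.

Yes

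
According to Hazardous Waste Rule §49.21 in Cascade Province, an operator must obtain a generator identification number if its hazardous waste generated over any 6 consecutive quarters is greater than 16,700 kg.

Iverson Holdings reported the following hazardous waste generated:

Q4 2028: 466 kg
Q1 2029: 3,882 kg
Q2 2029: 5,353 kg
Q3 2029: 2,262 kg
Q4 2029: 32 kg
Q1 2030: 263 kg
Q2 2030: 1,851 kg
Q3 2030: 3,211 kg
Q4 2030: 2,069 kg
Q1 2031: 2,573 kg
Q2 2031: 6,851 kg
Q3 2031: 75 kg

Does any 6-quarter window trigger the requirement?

Q4 2028–Q1 2030: 466 kg + 3,882 kg + 5,353 kg + 2,262 kg + 32 kg + 263 kg = 12,258 kg (under)
Q1 2029–Q2 2030: 3,882 kg + 5,353 kg + 2,262 kg + 32 kg + 263 kg + 1,851 kg = 13,643 kg (under)
Q2 2029–Q3 2030: 5,353 kg + 2,262 kg + 32 kg + 263 kg + 1,851 kg + 3,211 kg = 12,972 kg (under)
Q3 2029–Q4 2030: 2,262 kg + 32 kg + 263 kg + 1,851 kg + 3,211 kg + 2,069 kg = 9,688 kg (under)
Q4 2029–Q1 2031: 32 kg + 263 kg + 1,851 kg + 3,211 kg + 2,069 kg + 2,573 kg = 9,999 kg (under)
Q1 2030–Q2 2031: 263 kg + 1,851 kg + 3,211 kg + 2,069 kg + 2,573 kg + 6,851 kg = 16,818 kg (over)
Q2 2030–Q3 2031: 1,851 kg + 3,211 kg + 2,069 kg + 2,573 kg + 6,851 kg + 75 kg = 16,630 kg (under)
At least one window exceeds 16,700 kg.

Yes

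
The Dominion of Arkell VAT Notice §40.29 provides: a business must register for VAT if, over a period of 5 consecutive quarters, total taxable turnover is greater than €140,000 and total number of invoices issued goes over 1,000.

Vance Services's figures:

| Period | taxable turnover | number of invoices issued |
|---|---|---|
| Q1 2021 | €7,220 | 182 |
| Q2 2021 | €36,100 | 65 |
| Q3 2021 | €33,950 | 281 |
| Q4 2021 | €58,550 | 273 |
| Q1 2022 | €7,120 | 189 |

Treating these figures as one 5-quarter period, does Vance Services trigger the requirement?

No

Total taxable turnover: €7,220 + €36,100 + €33,950 + €58,550 + €7,120 = €142,940 (> €140,000).
Total number of invoices issued: 182 + 65 + 281 + 273 + 189 = 990 (≤ 1,000).
The test is 'and': the rule requires both, and at least one is not exceeded.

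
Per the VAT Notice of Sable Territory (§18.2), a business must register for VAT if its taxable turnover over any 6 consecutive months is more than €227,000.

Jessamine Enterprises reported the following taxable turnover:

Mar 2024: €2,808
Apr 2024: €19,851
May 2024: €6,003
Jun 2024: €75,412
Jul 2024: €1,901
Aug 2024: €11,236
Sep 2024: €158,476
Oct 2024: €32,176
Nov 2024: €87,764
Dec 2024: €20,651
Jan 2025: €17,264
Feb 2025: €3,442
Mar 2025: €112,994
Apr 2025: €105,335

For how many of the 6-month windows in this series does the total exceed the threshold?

8

Mar 2024–Aug 2024: €2,808 + €19,851 + €6,003 + €75,412 + €1,901 + €11,236 = €117,211 (under)
Apr 2024–Sep 2024: €19,851 + €6,003 + €75,412 + €1,901 + €11,236 + €158,476 = €272,879 (over)
May 2024–Oct 2024: €6,003 + €75,412 + €1,901 + €11,236 + €158,476 + €32,176 = €285,204 (over)
Jun 2024–Nov 2024: €75,412 + €1,901 + €11,236 + €158,476 + €32,176 + €87,764 = €366,965 (over)
Jul 2024–Dec 2024: €1,901 + €11,236 + €158,476 + €32,176 + €87,764 + €20,651 = €312,204 (over)
Aug 2024–Jan 2025: €11,236 + €158,476 + €32,176 + €87,764 + €20,651 + €17,264 = €327,567 (over)
Sep 2024–Feb 2025: €158,476 + €32,176 + €87,764 + €20,651 + €17,264 + €3,442 = €319,773 (over)
Oct 2024–Mar 2025: €32,176 + €87,764 + €20,651 + €17,264 + €3,442 + €112,994 = €274,291 (over)
Nov 2024–Apr 2025: €87,764 + €20,651 + €17,264 + €3,442 + €112,994 + €105,335 = €347,450 (over)
8 windows exceed the threshold.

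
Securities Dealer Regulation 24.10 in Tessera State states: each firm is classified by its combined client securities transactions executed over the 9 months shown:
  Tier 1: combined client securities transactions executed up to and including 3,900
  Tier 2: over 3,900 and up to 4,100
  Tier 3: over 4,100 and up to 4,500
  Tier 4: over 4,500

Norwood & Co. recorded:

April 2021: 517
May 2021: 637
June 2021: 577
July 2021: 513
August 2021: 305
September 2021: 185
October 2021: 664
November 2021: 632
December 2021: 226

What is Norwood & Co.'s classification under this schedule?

Tier 3

Combined client securities transactions executed: 517 + 637 + 577 + 513 + 305 + 185 + 664 + 632 + 226 = 4,256.
4,100 < 4,256 ≤ 4,500, so Tier 3 applies.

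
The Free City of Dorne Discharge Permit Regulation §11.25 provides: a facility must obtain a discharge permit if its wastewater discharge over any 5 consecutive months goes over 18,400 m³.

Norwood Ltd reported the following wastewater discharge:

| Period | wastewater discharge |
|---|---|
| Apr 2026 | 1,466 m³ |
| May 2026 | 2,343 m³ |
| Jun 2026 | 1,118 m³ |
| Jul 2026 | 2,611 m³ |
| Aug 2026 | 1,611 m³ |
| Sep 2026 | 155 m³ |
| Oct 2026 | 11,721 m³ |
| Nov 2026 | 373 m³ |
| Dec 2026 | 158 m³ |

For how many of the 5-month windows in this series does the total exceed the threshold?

Apr 2026–Aug 2026: 1,466 m³ + 2,343 m³ + 1,118 m³ + 2,611 m³ + 1,611 m³ = 9,149 m³ (under)
May 2026–Sep 2026: 2,343 m³ + 1,118 m³ + 2,611 m³ + 1,611 m³ + 155 m³ = 7,838 m³ (under)
Jun 2026–Oct 2026: 1,118 m³ + 2,611 m³ + 1,611 m³ + 155 m³ + 11,721 m³ = 17,216 m³ (under)
Jul 2026–Nov 2026: 2,611 m³ + 1,611 m³ + 155 m³ + 11,721 m³ + 373 m³ = 16,471 m³ (under)
Aug 2026–Dec 2026: 1,611 m³ + 155 m³ + 11,721 m³ + 373 m³ + 158 m³ = 14,018 m³ (under)
0 windows exceed the threshold.

0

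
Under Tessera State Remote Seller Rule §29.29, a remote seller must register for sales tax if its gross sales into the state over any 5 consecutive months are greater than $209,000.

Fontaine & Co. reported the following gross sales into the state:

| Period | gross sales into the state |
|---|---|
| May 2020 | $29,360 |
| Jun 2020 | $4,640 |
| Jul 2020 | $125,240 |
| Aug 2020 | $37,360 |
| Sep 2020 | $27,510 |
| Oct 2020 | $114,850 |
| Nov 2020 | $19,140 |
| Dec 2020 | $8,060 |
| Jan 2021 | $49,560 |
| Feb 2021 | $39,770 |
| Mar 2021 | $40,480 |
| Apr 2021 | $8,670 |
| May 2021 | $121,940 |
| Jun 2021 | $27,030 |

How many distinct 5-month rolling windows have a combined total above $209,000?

7

May 2020–Sep 2020: $29,360 + $4,640 + $125,240 + $37,360 + $27,510 = $224,110 (over)
Jun 2020–Oct 2020: $4,640 + $125,240 + $37,360 + $27,510 + $114,850 = $309,600 (over)
Jul 2020–Nov 2020: $125,240 + $37,360 + $27,510 + $114,850 + $19,140 = $324,100 (over)
Aug 2020–Dec 2020: $37,360 + $27,510 + $114,850 + $19,140 + $8,060 = $206,920 (under)
Sep 2020–Jan 2021: $27,510 + $114,850 + $19,140 + $8,060 + $49,560 = $219,120 (over)
Oct 2020–Feb 2021: $114,850 + $19,140 + $8,060 + $49,560 + $39,770 = $231,380 (over)
Nov 2020–Mar 2021: $19,140 + $8,060 + $49,560 + $39,770 + $40,480 = $157,010 (under)
Dec 2020–Apr 2021: $8,060 + $49,560 + $39,770 + $40,480 + $8,670 = $146,540 (under)
Jan 2021–May 2021: $49,560 + $39,770 + $40,480 + $8,670 + $121,940 = $260,420 (over)
Feb 2021–Jun 2021: $39,770 + $40,480 + $8,670 + $121,940 + $27,030 = $237,890 (over)
7 windows exceed the threshold.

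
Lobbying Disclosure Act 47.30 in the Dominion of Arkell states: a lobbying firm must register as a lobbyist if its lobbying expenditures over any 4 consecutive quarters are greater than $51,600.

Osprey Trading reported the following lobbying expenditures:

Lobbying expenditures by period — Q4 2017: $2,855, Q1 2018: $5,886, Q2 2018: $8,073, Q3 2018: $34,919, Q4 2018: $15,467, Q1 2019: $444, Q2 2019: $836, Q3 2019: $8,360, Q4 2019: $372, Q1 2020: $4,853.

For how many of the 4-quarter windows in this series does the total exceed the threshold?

4

Q4 2017–Q3 2018: $2,855 + $5,886 + $8,073 + $34,919 = $51,733 (over)
Q1 2018–Q4 2018: $5,886 + $8,073 + $34,919 + $15,467 = $64,345 (over)
Q2 2018–Q1 2019: $8,073 + $34,919 + $15,467 + $444 = $58,903 (over)
Q3 2018–Q2 2019: $34,919 + $15,467 + $444 + $836 = $51,666 (over)
Q4 2018–Q3 2019: $15,467 + $444 + $836 + $8,360 = $25,107 (under)
Q1 2019–Q4 2019: $444 + $836 + $8,360 + $372 = $10,012 (under)
Q2 2019–Q1 2020: $836 + $8,360 + $372 + $4,853 = $14,421 (under)
4 windows exceed the threshold.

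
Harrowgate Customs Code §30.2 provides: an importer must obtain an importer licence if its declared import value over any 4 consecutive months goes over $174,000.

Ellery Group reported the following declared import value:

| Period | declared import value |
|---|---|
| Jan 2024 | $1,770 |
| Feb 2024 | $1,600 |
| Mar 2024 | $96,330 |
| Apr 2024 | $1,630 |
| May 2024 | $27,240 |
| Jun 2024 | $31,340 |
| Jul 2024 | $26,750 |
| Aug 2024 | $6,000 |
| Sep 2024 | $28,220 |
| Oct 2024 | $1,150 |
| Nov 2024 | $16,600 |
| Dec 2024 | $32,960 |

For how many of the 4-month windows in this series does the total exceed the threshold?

Jan 2024–Apr 2024: $1,770 + $1,600 + $96,330 + $1,630 = $101,330 (under)
Feb 2024–May 2024: $1,600 + $96,330 + $1,630 + $27,240 = $126,800 (under)
Mar 2024–Jun 2024: $96,330 + $1,630 + $27,240 + $31,340 = $156,540 (under)
Apr 2024–Jul 2024: $1,630 + $27,240 + $31,340 + $26,750 = $86,960 (under)
May 2024–Aug 2024: $27,240 + $31,340 + $26,750 + $6,000 = $91,330 (under)
Jun 2024–Sep 2024: $31,340 + $26,750 + $6,000 + $28,220 = $92,310 (under)
Jul 2024–Oct 2024: $26,750 + $6,000 + $28,220 + $1,150 = $62,120 (under)
Aug 2024–Nov 2024: $6,000 + $28,220 + $1,150 + $16,600 = $51,970 (under)
Sep 2024–Dec 2024: $28,220 + $1,150 + $16,600 + $32,960 = $78,930 (under)
0 windows exceed the threshold.

0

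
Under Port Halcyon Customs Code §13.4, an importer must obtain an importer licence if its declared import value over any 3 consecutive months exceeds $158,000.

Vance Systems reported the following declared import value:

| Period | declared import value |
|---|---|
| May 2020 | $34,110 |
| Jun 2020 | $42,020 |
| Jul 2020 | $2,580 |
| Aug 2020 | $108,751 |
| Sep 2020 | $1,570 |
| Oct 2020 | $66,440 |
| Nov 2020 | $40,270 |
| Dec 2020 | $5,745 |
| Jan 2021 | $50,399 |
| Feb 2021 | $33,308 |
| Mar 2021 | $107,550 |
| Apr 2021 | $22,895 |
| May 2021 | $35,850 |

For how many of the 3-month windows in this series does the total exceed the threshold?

May 2020–Jul 2020: $34,110 + $42,020 + $2,580 = $78,710 (under)
Jun 2020–Aug 2020: $42,020 + $2,580 + $108,751 = $153,351 (under)
Jul 2020–Sep 2020: $2,580 + $108,751 + $1,570 = $112,901 (under)
Aug 2020–Oct 2020: $108,751 + $1,570 + $66,440 = $176,761 (over)
Sep 2020–Nov 2020: $1,570 + $66,440 + $40,270 = $108,280 (under)
Oct 2020–Dec 2020: $66,440 + $40,270 + $5,745 = $112,455 (under)
Nov 2020–Jan 2021: $40,270 + $5,745 + $50,399 = $96,414 (under)
Dec 2020–Feb 2021: $5,745 + $50,399 + $33,308 = $89,452 (under)
Jan 2021–Mar 2021: $50,399 + $33,308 + $107,550 = $191,257 (over)
Feb 2021–Apr 2021: $33,308 + $107,550 + $22,895 = $163,753 (over)
Mar 2021–May 2021: $107,550 + $22,895 + $35,850 = $166,295 (over)
4 windows exceed the threshold.

4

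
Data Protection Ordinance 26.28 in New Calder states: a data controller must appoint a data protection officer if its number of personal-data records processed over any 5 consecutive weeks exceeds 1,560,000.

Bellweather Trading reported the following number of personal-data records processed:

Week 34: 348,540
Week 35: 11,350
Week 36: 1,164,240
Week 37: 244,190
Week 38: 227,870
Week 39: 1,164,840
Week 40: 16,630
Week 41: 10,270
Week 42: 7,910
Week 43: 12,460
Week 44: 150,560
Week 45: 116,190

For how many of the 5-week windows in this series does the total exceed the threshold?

4

Week 34–Week 38: 348,540 + 11,350 + 1,164,240 + 244,190 + 227,870 = 1,996,190 (over)
Week 35–Week 39: 11,350 + 1,164,240 + 244,190 + 227,870 + 1,164,840 = 2,812,490 (over)
Week 36–Week 40: 1,164,240 + 244,190 + 227,870 + 1,164,840 + 16,630 = 2,817,770 (over)
Week 37–Week 41: 244,190 + 227,870 + 1,164,840 + 16,630 + 10,270 = 1,663,800 (over)
Week 38–Week 42: 227,870 + 1,164,840 + 16,630 + 10,270 + 7,910 = 1,427,520 (under)
Week 39–Week 43: 1,164,840 + 16,630 + 10,270 + 7,910 + 12,460 = 1,212,110 (under)
Week 40–Week 44: 16,630 + 10,270 + 7,910 + 12,460 + 150,560 = 197,830 (under)
Week 41–Week 45: 10,270 + 7,910 + 12,460 + 150,560 + 116,190 = 297,390 (under)
4 windows exceed the threshold.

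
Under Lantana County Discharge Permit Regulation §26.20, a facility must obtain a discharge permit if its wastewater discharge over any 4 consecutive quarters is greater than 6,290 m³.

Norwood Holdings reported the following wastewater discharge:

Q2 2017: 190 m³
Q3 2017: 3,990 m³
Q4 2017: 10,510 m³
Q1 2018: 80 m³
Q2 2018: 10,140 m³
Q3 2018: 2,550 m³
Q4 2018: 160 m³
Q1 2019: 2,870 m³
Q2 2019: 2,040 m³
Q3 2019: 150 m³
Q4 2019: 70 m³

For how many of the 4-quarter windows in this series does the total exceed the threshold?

6

Q2 2017–Q1 2018: 190 m³ + 3,990 m³ + 10,510 m³ + 80 m³ = 14,770 m³ (over)
Q3 2017–Q2 2018: 3,990 m³ + 10,510 m³ + 80 m³ + 10,140 m³ = 24,720 m³ (over)
Q4 2017–Q3 2018: 10,510 m³ + 80 m³ + 10,140 m³ + 2,550 m³ = 23,280 m³ (over)
Q1 2018–Q4 2018: 80 m³ + 10,140 m³ + 2,550 m³ + 160 m³ = 12,930 m³ (over)
Q2 2018–Q1 2019: 10,140 m³ + 2,550 m³ + 160 m³ + 2,870 m³ = 15,720 m³ (over)
Q3 2018–Q2 2019: 2,550 m³ + 160 m³ + 2,870 m³ + 2,040 m³ = 7,620 m³ (over)
Q4 2018–Q3 2019: 160 m³ + 2,870 m³ + 2,040 m³ + 150 m³ = 5,220 m³ (under)
Q1 2019–Q4 2019: 2,870 m³ + 2,040 m³ + 150 m³ + 70 m³ = 5,130 m³ (under)
6 windows exceed the threshold.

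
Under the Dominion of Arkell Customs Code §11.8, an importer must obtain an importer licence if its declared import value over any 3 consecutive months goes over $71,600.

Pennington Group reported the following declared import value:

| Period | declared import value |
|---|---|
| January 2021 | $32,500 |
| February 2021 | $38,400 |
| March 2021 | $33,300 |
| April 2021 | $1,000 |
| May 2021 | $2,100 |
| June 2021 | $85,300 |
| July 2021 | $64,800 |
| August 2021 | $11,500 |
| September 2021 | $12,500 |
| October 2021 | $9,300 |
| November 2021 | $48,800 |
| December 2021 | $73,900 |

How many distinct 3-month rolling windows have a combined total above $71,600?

7

January 2021–March 2021: $32,500 + $38,400 + $33,300 = $104,200 (over)
February 2021–April 2021: $38,400 + $33,300 + $1,000 = $72,700 (over)
March 2021–May 2021: $33,300 + $1,000 + $2,100 = $36,400 (under)
April 2021–June 2021: $1,000 + $2,100 + $85,300 = $88,400 (over)
May 2021–July 2021: $2,100 + $85,300 + $64,800 = $152,200 (over)
June 2021–August 2021: $85,300 + $64,800 + $11,500 = $161,600 (over)
July 2021–September 2021: $64,800 + $11,500 + $12,500 = $88,800 (over)
August 2021–October 2021: $11,500 + $12,500 + $9,300 = $33,300 (under)
September 2021–November 2021: $12,500 + $9,300 + $48,800 = $70,600 (under)
October 2021–December 2021: $9,300 + $48,800 + $73,900 = $132,000 (over)
7 windows exceed the threshold.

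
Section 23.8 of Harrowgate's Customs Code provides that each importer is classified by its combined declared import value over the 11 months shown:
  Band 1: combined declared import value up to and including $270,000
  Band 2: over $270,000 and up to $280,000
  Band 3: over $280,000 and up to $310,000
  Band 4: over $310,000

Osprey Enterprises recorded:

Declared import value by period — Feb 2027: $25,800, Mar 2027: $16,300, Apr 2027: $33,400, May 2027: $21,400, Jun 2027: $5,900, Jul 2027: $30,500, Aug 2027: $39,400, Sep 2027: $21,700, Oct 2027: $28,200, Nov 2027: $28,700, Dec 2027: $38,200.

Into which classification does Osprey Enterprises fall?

Band 3

Combined declared import value: $25,800 + $16,300 + $33,400 + $21,400 + $5,900 + $30,500 + $39,400 + $21,700 + $28,200 + $28,700 + $38,200 = $289,500.
$280,000 < $289,500 ≤ $310,000, so Band 3 applies.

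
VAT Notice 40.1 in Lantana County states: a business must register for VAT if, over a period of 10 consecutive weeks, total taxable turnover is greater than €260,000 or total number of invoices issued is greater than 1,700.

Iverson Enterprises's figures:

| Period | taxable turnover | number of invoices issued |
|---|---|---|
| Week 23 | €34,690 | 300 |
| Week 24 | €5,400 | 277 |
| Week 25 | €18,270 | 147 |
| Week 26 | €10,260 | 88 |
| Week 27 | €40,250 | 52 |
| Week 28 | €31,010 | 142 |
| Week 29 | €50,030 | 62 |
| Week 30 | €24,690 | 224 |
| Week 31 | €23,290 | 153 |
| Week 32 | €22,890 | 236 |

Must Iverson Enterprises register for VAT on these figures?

Total taxable turnover: €34,690 + €5,400 + €18,270 + €10,260 + €40,250 + €31,010 + €50,030 + €24,690 + €23,290 + €22,890 = €260,780 (> €260,000).
Total number of invoices issued: 300 + 277 + 147 + 88 + 52 + 142 + 62 + 224 + 153 + 236 = 1,681 (≤ 1,700).
The test is 'or': at least one threshold is exceeded.

Yes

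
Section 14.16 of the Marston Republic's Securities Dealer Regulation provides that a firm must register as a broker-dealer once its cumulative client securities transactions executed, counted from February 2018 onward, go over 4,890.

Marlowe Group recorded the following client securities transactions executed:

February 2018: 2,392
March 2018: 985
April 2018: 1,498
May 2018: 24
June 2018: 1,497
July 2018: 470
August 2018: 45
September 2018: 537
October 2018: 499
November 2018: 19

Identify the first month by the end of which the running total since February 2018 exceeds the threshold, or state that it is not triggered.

Through February 2018: 2,392
Through March 2018: 3,377
Through April 2018: 4,875
Through May 2018: 4,899 ← exceeds threshold

May 2018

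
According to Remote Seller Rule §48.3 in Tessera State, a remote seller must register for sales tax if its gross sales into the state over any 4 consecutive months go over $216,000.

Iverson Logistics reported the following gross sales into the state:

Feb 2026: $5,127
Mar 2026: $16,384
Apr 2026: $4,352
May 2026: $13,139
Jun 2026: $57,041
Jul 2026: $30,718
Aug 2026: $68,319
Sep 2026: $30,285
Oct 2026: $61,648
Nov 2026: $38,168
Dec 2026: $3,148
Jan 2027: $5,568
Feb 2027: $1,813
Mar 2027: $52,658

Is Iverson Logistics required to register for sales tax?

No

Feb 2026–May 2026: $5,127 + $16,384 + $4,352 + $13,139 = $39,002 (under)
Mar 2026–Jun 2026: $16,384 + $4,352 + $13,139 + $57,041 = $90,916 (under)
Apr 2026–Jul 2026: $4,352 + $13,139 + $57,041 + $30,718 = $105,250 (under)
May 2026–Aug 2026: $13,139 + $57,041 + $30,718 + $68,319 = $169,217 (under)
Jun 2026–Sep 2026: $57,041 + $30,718 + $68,319 + $30,285 = $186,363 (under)
Jul 2026–Oct 2026: $30,718 + $68,319 + $30,285 + $61,648 = $190,970 (under)
Aug 2026–Nov 2026: $68,319 + $30,285 + $61,648 + $38,168 = $198,420 (under)
Sep 2026–Dec 2026: $30,285 + $61,648 + $38,168 + $3,148 = $133,249 (under)
Oct 2026–Jan 2027: $61,648 + $38,168 + $3,148 + $5,568 = $108,532 (under)
Nov 2026–Feb 2027: $38,168 + $3,148 + $5,568 + $1,813 = $48,697 (under)
Dec 2026–Mar 2027: $3,148 + $5,568 + $1,813 + $52,658 = $63,187 (under)
No window exceeds $216,000.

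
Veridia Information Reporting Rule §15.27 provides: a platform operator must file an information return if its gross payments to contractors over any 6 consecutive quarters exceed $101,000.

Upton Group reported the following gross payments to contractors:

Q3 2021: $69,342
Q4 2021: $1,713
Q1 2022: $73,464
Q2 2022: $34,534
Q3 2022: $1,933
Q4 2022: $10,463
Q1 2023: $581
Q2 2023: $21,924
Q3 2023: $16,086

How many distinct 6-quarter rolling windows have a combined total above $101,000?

Q3 2021–Q4 2022: $69,342 + $1,713 + $73,464 + $34,534 + $1,933 + $10,463 = $191,449 (over)
Q4 2021–Q1 2023: $1,713 + $73,464 + $34,534 + $1,933 + $10,463 + $581 = $122,688 (over)
Q1 2022–Q2 2023: $73,464 + $34,534 + $1,933 + $10,463 + $581 + $21,924 = $142,899 (over)
Q2 2022–Q3 2023: $34,534 + $1,933 + $10,463 + $581 + $21,924 + $16,086 = $85,521 (under)
3 windows exceed the threshold.

3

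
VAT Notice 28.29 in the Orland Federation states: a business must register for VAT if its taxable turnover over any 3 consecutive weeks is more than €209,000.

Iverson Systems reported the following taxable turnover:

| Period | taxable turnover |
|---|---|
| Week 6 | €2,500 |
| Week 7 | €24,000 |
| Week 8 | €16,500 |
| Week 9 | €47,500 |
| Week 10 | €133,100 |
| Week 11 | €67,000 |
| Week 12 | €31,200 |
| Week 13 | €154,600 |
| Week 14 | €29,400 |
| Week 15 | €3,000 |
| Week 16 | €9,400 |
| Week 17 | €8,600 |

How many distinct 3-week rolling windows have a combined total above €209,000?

Week 6–Week 8: €2,500 + €24,000 + €16,500 = €43,000 (under)
Week 7–Week 9: €24,000 + €16,500 + €47,500 = €88,000 (under)
Week 8–Week 10: €16,500 + €47,500 + €133,100 = €197,100 (under)
Week 9–Week 11: €47,500 + €133,100 + €67,000 = €247,600 (over)
Week 10–Week 12: €133,100 + €67,000 + €31,200 = €231,300 (over)
Week 11–Week 13: €67,000 + €31,200 + €154,600 = €252,800 (over)
Week 12–Week 14: €31,200 + €154,600 + €29,400 = €215,200 (over)
Week 13–Week 15: €154,600 + €29,400 + €3,000 = €187,000 (under)
Week 14–Week 16: €29,400 + €3,000 + €9,400 = €41,800 (under)
Week 15–Week 17: €3,000 + €9,400 + €8,600 = €21,000 (under)
4 windows exceed the threshold.

4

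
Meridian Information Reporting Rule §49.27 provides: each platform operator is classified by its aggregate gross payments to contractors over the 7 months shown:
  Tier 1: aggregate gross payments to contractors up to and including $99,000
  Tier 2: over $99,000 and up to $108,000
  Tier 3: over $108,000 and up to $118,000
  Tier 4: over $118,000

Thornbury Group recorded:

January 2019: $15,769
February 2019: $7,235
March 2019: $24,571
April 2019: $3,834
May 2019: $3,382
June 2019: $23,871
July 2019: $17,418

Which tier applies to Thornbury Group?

Tier 1

Aggregate gross payments to contractors: $15,769 + $7,235 + $24,571 + $3,834 + $3,382 + $23,871 + $17,418 = $96,080.
$96,080 ≤ $99,000, so Tier 1 applies.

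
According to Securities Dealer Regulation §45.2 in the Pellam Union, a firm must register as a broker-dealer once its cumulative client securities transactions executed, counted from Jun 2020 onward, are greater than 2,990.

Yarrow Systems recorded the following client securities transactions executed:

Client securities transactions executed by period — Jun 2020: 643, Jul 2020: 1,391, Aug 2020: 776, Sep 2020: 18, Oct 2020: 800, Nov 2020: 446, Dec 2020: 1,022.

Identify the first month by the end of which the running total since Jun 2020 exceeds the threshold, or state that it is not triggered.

Through Jun 2020: 643
Through Jul 2020: 2,034
Through Aug 2020: 2,810
Through Sep 2020: 2,828
Through Oct 2020: 3,628 ← exceeds threshold

Oct 2020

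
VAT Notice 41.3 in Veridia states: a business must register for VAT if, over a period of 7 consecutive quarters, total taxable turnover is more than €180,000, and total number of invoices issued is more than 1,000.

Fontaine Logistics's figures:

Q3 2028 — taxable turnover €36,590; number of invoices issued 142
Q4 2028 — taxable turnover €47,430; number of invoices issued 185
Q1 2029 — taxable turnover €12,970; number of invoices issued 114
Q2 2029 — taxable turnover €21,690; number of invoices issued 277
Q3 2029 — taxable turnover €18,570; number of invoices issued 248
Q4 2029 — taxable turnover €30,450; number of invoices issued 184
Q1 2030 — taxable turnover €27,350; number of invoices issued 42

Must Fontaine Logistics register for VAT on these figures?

Total taxable turnover: €36,590 + €47,430 + €12,970 + €21,690 + €18,570 + €30,450 + €27,350 = €195,050 (> €180,000).
Total number of invoices issued: 142 + 185 + 114 + 277 + 248 + 184 + 42 = 1,192 (> 1,000).
The test is 'and': both thresholds are exceeded.

Yes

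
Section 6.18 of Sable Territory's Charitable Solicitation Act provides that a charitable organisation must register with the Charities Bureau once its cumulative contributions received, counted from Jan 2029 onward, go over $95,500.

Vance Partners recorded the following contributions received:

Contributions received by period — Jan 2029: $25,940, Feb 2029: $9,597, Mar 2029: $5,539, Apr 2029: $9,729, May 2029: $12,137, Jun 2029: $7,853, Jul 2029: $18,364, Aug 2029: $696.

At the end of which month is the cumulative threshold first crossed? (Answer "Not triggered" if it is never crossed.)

Through Jan 2029: $25,940
Through Feb 2029: $35,537
Through Mar 2029: $41,076
Through Apr 2029: $50,805
Through May 2029: $62,942
Through Jun 2029: $70,795
Through Jul 2029: $89,159
Through Aug 2029: $89,855
Final cumulative total $89,855 ≤ $95,500; the threshold is never exceeded.

Not triggered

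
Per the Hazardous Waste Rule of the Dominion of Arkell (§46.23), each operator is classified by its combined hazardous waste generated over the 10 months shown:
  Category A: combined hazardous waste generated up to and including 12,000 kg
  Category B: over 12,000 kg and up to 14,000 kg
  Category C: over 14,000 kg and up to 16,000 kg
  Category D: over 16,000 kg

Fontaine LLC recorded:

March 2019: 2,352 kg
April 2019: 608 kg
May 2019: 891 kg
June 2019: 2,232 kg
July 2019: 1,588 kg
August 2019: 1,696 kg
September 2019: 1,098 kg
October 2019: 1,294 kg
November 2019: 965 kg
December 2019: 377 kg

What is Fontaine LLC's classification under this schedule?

Category B

Combined hazardous waste generated: 2,352 kg + 608 kg + 891 kg + 2,232 kg + 1,588 kg + 1,696 kg + 1,098 kg + 1,294 kg + 965 kg + 377 kg = 13,101 kg.
12,000 kg < 13,101 kg ≤ 14,000 kg, so Category B applies.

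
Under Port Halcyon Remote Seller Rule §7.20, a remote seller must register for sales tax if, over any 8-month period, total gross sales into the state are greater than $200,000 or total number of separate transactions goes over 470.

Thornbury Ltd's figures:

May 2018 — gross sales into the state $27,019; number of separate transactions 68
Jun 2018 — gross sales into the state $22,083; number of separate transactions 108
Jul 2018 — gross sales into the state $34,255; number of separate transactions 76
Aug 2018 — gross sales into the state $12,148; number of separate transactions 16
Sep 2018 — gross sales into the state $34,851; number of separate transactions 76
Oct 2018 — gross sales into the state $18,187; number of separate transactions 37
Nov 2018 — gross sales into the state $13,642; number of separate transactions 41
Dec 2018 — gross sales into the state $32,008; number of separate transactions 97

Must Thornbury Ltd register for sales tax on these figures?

Total gross sales into the state: $27,019 + $22,083 + $34,255 + $12,148 + $34,851 + $18,187 + $13,642 + $32,008 = $194,193 (≤ $200,000).
Total number of separate transactions: 68 + 108 + 76 + 16 + 76 + 37 + 41 + 97 = 519 (> 470).
The test is 'or': at least one threshold is exceeded.

Yes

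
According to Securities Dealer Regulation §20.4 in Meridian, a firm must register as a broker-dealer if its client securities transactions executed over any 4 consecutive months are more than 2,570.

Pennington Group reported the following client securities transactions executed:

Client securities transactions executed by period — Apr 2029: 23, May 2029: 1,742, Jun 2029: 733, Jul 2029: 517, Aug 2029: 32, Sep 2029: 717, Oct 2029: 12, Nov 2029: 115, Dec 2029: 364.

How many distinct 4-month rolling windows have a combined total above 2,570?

Apr 2029–Jul 2029: 23 + 1,742 + 733 + 517 = 3,015 (over)
May 2029–Aug 2029: 1,742 + 733 + 517 + 32 = 3,024 (over)
Jun 2029–Sep 2029: 733 + 517 + 32 + 717 = 1,999 (under)
Jul 2029–Oct 2029: 517 + 32 + 717 + 12 = 1,278 (under)
Aug 2029–Nov 2029: 32 + 717 + 12 + 115 = 876 (under)
Sep 2029–Dec 2029: 717 + 12 + 115 + 364 = 1,208 (under)
2 windows exceed the threshold.

2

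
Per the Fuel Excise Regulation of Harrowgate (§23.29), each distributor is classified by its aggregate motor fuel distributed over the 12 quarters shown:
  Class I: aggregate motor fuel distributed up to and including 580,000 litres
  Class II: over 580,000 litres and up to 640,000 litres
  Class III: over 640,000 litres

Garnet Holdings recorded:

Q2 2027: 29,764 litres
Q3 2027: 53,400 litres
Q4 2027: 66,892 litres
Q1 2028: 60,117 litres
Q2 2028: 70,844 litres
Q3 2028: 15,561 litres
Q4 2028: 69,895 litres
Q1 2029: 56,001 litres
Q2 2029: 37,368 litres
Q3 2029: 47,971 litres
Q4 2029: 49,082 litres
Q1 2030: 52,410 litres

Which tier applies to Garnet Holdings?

Aggregate motor fuel distributed: 29,764 litres + 53,400 litres + 66,892 litres + 60,117 litres + 70,844 litres + 15,561 litres + 69,895 litres + 56,001 litres + 37,368 litres + 47,971 litres + 49,082 litres + 52,410 litres = 609,305 litres.
580,000 litres < 609,305 litres ≤ 640,000 litres, so Class II applies.

Class II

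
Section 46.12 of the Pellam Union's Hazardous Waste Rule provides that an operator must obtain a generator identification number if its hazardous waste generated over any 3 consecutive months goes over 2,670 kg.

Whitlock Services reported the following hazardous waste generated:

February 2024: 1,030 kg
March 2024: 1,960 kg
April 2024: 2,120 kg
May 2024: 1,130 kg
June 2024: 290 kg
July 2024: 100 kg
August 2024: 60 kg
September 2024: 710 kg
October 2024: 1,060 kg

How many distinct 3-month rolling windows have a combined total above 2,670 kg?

February 2024–April 2024: 1,030 kg + 1,960 kg + 2,120 kg = 5,110 kg (over)
March 2024–May 2024: 1,960 kg + 2,120 kg + 1,130 kg = 5,210 kg (over)
April 2024–June 2024: 2,120 kg + 1,130 kg + 290 kg = 3,540 kg (over)
May 2024–July 2024: 1,130 kg + 290 kg + 100 kg = 1,520 kg (under)
June 2024–August 2024: 290 kg + 100 kg + 60 kg = 450 kg (under)
July 2024–September 2024: 100 kg + 60 kg + 710 kg = 870 kg (under)
August 2024–October 2024: 60 kg + 710 kg + 1,060 kg = 1,830 kg (under)
3 windows exceed the threshold.

3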